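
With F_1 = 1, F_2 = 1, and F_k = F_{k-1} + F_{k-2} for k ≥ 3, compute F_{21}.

10946

Iterating the recurrence up to F_{17} = 1597 and F_{16} = 987:
F_{18} = F_{17} + F_{16} = 1597 + 987 = 2584
F_{19} = F_{18} + F_{17} = 2584 + 1597 = 4181
F_{20} = F_{19} + F_{18} = 4181 + 2584 = 6765
F_{21} = F_{20} + F_{19} = 6765 + 4181 = 10946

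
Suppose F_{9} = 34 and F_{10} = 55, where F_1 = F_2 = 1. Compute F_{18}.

2584

By the doubling identity F_{2k} = F_k(2F_{k+1} − F_k): F_{18} = 34·(2·55 − 34) = 34·76 = 2584.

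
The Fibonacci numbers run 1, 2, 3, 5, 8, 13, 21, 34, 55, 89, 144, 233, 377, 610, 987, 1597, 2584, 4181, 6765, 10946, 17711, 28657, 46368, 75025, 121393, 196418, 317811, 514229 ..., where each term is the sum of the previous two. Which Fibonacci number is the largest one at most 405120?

317811

317811 ≤ 405120 < 514229, so the largest Fibonacci number not exceeding 405120 is 317811.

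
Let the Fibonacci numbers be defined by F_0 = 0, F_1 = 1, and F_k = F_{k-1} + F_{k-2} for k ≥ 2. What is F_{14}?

377

Iterating the recurrence up to F_{6} = 8 and F_{5} = 5:
F_{7} = F_{6} + F_{5} = 8 + 5 = 13
F_{8} = F_{7} + F_{6} = 13 + 8 = 21
F_{9} = F_{8} + F_{7} = 21 + 13 = 34
F_{10} = F_{9} + F_{8} = 34 + 21 = 55
F_{11} = F_{10} + F_{9} = 55 + 34 = 89
F_{12} = F_{11} + F_{10} = 89 + 55 = 144
F_{13} = F_{12} + F_{11} = 144 + 89 = 233
F_{14} = F_{13} + F_{12} = 233 + 144 = 377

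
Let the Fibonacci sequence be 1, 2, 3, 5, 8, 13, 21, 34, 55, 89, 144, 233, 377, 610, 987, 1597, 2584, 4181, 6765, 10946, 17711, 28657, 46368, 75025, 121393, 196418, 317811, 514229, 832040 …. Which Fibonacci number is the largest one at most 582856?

514229

514229 ≤ 582856 < 832040, so the largest Fibonacci number not exceeding 582856 is 514229.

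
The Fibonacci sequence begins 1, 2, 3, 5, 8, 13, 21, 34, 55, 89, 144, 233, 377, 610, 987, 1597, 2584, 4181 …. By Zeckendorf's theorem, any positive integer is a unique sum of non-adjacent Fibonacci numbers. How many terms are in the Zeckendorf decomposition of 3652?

5

3652: greatest Fibonacci not exceeding it is 2584, leaving 1068
1068: greatest Fibonacci not exceeding it is 987, leaving 81
81: greatest Fibonacci not exceeding it is 55, leaving 26
26: greatest Fibonacci not exceeding it is 21, leaving 5
5: greatest Fibonacci not exceeding it is 5, leaving 0
3652 = 2584 + 987 + 55 + 21 + 5, which has 5 terms.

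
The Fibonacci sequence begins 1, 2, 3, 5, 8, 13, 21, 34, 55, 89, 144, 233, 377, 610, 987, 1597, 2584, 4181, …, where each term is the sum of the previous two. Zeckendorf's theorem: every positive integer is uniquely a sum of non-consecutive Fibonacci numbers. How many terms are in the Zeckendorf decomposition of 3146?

3146: greatest Fibonacci not exceeding it is 2584, leaving 562
562: greatest Fibonacci not exceeding it is 377, leaving 185
185: greatest Fibonacci not exceeding it is 144, leaving 41
41: greatest Fibonacci not exceeding it is 34, leaving 7
7: greatest Fibonacci not exceeding it is 5, leaving 2
2: greatest Fibonacci not exceeding it is 2, leaving 0
3146 = 2584 + 377 + 144 + 34 + 5 + 2, which has 6 terms.

6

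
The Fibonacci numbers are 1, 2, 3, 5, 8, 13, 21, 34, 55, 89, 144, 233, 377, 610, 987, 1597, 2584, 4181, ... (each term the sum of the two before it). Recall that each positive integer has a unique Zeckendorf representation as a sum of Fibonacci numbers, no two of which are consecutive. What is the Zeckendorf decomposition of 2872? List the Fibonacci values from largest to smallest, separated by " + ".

2584 + 233 + 55

take 2584 (≤ 2872); 2872 − 2584 = 288
take 233 (≤ 288); 288 − 233 = 55
take 55 (≤ 55); 55 − 55 = 0
So 2872 = 2584 + 233 + 55, with no two terms consecutive in the sequence.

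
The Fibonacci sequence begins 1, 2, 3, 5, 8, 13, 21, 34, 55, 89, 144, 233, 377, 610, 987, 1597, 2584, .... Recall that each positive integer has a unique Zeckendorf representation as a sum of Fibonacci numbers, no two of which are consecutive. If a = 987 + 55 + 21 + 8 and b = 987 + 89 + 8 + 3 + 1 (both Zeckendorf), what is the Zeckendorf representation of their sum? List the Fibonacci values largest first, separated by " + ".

1597 + 377 + 144 + 34 + 5 + 2

The two numbers are 1071 and 1088, so their sum is 2159.
Greedy algorithm:
take 1597 (≤ 2159); 2159 − 1597 = 562
take 377 (≤ 562); 562 − 377 = 185
take 144 (≤ 185); 185 − 144 = 41
take 34 (≤ 41); 41 − 34 = 7
take 5 (≤ 7); 7 − 5 = 2
take 2 (≤ 2); 2 − 2 = 0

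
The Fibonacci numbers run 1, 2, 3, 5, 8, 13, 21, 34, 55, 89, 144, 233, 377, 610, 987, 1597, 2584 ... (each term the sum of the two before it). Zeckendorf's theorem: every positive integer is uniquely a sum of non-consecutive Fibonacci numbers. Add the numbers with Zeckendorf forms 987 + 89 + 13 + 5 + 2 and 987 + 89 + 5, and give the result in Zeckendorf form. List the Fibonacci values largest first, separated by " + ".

The two numbers are 1096 and 1081, so their sum is 2177.
Greedy algorithm:
1597 ≤ 2177 < 2584, so take 1597; remainder 580
377 ≤ 580 < 610, so take 377; remainder 203
144 ≤ 203 < 233, so take 144; remainder 59
55 ≤ 59 < 89, so take 55; remainder 4
3 ≤ 4 < 5, so take 3; remainder 1
1 ≤ 1 < 2, so take 1; remainder 0

1597 + 377 + 144 + 55 + 3 + 1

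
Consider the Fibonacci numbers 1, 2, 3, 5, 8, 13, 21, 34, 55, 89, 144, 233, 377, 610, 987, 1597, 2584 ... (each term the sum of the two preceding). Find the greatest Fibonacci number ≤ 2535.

1597 ≤ 2535 < 2584, so the largest Fibonacci number not exceeding 2535 is 1597.

1597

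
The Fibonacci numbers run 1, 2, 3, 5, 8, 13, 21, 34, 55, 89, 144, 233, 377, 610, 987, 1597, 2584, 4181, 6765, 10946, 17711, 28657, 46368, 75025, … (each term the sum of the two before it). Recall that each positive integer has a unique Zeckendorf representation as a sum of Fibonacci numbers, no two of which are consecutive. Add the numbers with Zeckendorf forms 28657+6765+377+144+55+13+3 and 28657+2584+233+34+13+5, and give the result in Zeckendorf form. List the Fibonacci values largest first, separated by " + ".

The two numbers are 36014 and 31526, so their sum is 67540.
67540: greatest Fibonacci not exceeding it is 46368, leaving 21172
21172: greatest Fibonacci not exceeding it is 17711, leaving 3461
3461: greatest Fibonacci not exceeding it is 2584, leaving 877
877: greatest Fibonacci not exceeding it is 610, leaving 267
267: greatest Fibonacci not exceeding it is 233, leaving 34
34: greatest Fibonacci not exceeding it is 34, leaving 0

46368 + 17711 + 2584 + 610 + 233 + 34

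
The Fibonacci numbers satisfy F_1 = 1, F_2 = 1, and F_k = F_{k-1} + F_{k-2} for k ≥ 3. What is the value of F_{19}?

4181

Iterating the recurrence up to F_{13} = 233 and F_{12} = 144:
F_{14} = F_{13} + F_{12} = 233 + 144 = 377
F_{15} = F_{14} + F_{13} = 377 + 233 = 610
F_{16} = F_{15} + F_{14} = 610 + 377 = 987
F_{17} = F_{16} + F_{15} = 987 + 610 = 1597
F_{18} = F_{17} + F_{16} = 1597 + 987 = 2584
F_{19} = F_{18} + F_{17} = 2584 + 1597 = 4181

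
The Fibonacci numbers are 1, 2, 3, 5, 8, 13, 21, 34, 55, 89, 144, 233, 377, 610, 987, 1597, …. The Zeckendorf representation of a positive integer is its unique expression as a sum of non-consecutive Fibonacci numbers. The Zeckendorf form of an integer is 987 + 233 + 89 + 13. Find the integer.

1322

987 + 233 + 89 + 13 = 1322.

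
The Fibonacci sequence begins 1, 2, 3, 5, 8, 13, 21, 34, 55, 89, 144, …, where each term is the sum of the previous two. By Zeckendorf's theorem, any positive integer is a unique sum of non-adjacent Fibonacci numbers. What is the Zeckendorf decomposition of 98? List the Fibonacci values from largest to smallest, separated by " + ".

largest Fibonacci ≤ 98 is 89; 98 − 89 = 9
largest Fibonacci ≤ 9 is 8; 9 − 8 = 1
largest Fibonacci ≤ 1 is 1; 1 − 1 = 0
So 98 = 89 + 8 + 1, with no two terms consecutive in the sequence.

89 + 8 + 1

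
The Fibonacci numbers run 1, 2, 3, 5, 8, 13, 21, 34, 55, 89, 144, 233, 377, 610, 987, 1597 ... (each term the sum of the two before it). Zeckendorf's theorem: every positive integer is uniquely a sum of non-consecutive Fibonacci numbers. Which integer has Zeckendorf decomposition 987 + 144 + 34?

987 + 144 + 34 = 1165.

1165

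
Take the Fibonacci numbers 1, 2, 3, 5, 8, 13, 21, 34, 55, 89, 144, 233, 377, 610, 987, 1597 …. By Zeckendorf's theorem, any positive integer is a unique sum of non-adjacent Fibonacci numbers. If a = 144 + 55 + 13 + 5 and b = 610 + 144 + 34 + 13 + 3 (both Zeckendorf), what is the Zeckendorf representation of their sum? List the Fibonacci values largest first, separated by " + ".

987 + 34

The two numbers are 217 and 804, so their sum is 1021.
1021 − 987 = 34
34 − 34 = 0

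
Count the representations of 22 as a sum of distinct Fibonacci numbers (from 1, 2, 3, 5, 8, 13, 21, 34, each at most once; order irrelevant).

22 = 21+1 = 13+8+1 = 13+5+3+1 — 3 representations.

3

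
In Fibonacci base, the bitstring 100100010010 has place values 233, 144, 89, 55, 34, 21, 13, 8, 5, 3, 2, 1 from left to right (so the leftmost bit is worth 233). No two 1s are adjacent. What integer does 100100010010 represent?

298

Summing the place values of the 1 bits: 233 + 55 + 8 + 2 = 298.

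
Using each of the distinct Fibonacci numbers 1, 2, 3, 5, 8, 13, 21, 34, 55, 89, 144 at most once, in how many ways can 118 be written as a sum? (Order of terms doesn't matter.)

Starting from the Zeckendorf form and repeatedly splitting a term F_k into F_{k−1} + F_{k−2} (when neither is already used) reaches every representation.
118 = 89+21+8 = 89+21+5+3 = 55+34+21+8 = 89+21+5+2+1 = 89+13+8+5+3 = … (5 more), for 10 in all.

10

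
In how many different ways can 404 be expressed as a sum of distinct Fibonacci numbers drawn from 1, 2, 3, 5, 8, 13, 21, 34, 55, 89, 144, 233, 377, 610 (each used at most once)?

14

404 = 377+21+5+1 = 377+21+3+2+1 = 377+13+8+5+1 = 233+144+21+5+1 = … (10 more), for 14 in all.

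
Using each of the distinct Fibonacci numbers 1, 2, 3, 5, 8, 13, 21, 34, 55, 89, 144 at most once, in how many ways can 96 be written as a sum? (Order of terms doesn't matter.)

96 = 89+5+2 = 55+34+5+2 = 55+21+13+5+2 — 3 representations.

3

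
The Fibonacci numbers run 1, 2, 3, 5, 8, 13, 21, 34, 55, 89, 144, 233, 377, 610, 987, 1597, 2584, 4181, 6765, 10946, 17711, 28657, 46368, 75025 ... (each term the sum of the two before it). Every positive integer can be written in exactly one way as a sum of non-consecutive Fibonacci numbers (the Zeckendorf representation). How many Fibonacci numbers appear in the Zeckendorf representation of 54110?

8

take 46368 (≤ 54110); 54110 − 46368 = 7742
take 6765 (≤ 7742); 7742 − 6765 = 977
take 610 (≤ 977); 977 − 610 = 367
take 233 (≤ 367); 367 − 233 = 134
take 89 (≤ 134); 134 − 89 = 45
take 34 (≤ 45); 45 − 34 = 11
take 8 (≤ 11); 11 − 8 = 3
take 3 (≤ 3); 3 − 3 = 0
54110 = 46368 + 6765 + 610 + 233 + 89 + 34 + 8 + 3, which has 8 terms.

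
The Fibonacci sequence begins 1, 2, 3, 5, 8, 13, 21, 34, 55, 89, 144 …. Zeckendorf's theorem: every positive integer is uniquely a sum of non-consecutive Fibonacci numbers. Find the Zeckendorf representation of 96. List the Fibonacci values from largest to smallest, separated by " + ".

96: greatest Fibonacci not exceeding it is 89, leaving 7
7: greatest Fibonacci not exceeding it is 5, leaving 2
2: greatest Fibonacci not exceeding it is 2, leaving 0
So 96 = 89 + 5 + 2, with no two terms consecutive in the sequence.

89 + 5 + 2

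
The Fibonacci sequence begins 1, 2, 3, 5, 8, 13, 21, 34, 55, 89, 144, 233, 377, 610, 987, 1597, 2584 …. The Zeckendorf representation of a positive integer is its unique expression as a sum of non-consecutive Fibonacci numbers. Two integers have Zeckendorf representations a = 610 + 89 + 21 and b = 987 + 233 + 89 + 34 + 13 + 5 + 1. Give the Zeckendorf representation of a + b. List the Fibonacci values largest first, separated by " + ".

1597 + 377 + 89 + 13 + 5 + 1

The two numbers are 720 and 1362, so their sum is 2082.
subtract 1597 from 2082: 485 remains
subtract 377 from 485: 108 remains
subtract 89 from 108: 19 remains
subtract 13 from 19: 6 remains
subtract 5 from 6: 1 remains
subtract 1 from 1: 0 remains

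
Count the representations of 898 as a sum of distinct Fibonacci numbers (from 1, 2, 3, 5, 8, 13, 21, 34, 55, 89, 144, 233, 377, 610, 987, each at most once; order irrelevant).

Starting from the Zeckendorf form and repeatedly splitting a term F_k into F_{k−1} + F_{k−2} (when neither is already used) reaches every representation.
898 = 610+233+55 = 610+233+34+21 = 610+144+89+55 = 610+233+34+13+8 = 610+144+89+34+21 = … (10 more), for 15 in all.

15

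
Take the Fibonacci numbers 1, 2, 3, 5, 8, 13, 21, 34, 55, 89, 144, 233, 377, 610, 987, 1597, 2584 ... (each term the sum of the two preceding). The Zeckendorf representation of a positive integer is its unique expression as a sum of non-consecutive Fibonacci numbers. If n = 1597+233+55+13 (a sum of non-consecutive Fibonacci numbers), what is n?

1597+233+55+13 = 1898.

1898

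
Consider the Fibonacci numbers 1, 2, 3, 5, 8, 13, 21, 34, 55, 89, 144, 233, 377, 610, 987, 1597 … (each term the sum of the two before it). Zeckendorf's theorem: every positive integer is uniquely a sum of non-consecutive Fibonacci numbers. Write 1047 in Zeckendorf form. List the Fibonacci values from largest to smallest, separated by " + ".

1047 − 987 = 60
60 − 55 = 5
5 − 5 = 0
So 1047 = 987 + 55 + 5, with no two terms consecutive in the sequence.

987 + 55 + 5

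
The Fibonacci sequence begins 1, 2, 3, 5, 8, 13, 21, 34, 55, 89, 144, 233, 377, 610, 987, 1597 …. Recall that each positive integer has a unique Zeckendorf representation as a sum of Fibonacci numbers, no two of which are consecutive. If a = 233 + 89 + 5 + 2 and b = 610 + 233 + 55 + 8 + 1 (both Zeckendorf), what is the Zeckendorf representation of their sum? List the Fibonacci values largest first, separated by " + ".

The two numbers are 329 and 907, so their sum is 1236.
Greedy algorithm:
987 ≤ 1236 < 1597, so take 987; remainder 249
233 ≤ 249 < 377, so take 233; remainder 16
13 ≤ 16 < 21, so take 13; remainder 3
3 ≤ 3 < 5, so take 3; remainder 0

987 + 233 + 13 + 3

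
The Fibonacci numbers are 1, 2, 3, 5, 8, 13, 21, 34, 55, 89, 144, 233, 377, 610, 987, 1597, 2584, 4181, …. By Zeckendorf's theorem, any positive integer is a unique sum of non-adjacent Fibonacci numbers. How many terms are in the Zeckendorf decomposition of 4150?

largest Fibonacci ≤ 4150 is 2584; 4150 − 2584 = 1566
largest Fibonacci ≤ 1566 is 987; 1566 − 987 = 579
largest Fibonacci ≤ 579 is 377; 579 − 377 = 202
largest Fibonacci ≤ 202 is 144; 202 − 144 = 58
largest Fibonacci ≤ 58 is 55; 58 − 55 = 3
largest Fibonacci ≤ 3 is 3; 3 − 3 = 0
4150 = 2584 + 987 + 377 + 144 + 55 + 3, which has 6 terms.

6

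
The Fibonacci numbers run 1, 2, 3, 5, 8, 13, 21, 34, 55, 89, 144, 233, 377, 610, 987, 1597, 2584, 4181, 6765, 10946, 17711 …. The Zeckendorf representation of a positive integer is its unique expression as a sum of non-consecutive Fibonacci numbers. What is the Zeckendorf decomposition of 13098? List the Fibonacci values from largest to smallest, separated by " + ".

10946 ≤ 13098 < 17711, so take 10946; remainder 2152
1597 ≤ 2152 < 2584, so take 1597; remainder 555
377 ≤ 555 < 610, so take 377; remainder 178
144 ≤ 178 < 233, so take 144; remainder 34
34 ≤ 34 < 55, so take 34; remainder 0
So 13098 = 10946 + 1597 + 377 + 144 + 34, with no two terms consecutive in the sequence.

10946 + 1597 + 377 + 144 + 34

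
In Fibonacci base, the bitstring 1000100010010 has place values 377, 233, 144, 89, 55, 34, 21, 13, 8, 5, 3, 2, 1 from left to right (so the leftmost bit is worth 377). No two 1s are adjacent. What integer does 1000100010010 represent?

Summing the place values of the 1 bits: 377 + 55 + 8 + 2 = 442.

442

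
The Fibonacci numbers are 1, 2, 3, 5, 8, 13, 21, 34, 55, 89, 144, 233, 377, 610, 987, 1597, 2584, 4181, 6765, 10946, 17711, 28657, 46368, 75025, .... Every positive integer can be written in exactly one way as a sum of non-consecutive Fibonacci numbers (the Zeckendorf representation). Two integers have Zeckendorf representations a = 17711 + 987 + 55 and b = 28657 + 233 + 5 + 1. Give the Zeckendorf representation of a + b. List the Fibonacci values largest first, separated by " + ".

The two numbers are 18753 and 28896, so their sum is 47649.
46368 ≤ 47649 < 75025, so take 46368; remainder 1281
987 ≤ 1281 < 1597, so take 987; remainder 294
233 ≤ 294 < 377, so take 233; remainder 61
55 ≤ 61 < 89, so take 55; remainder 6
5 ≤ 6 < 8, so take 5; remainder 1
1 ≤ 1 < 2, so take 1; remainder 0

46368 + 987 + 233 + 55 + 5 + 1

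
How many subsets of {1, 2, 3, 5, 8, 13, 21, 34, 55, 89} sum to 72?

72 = 55+13+3+1 = 55+8+5+3+1 = 34+21+13+3+1 = … (1 more), for 4 in all.

4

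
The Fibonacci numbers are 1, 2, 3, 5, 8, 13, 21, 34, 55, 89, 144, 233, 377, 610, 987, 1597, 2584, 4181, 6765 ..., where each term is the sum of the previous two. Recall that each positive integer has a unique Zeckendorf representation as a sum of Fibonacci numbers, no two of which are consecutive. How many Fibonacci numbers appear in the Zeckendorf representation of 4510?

5

largest Fibonacci ≤ 4510 is 4181; 4510 − 4181 = 329
largest Fibonacci ≤ 329 is 233; 329 − 233 = 96
largest Fibonacci ≤ 96 is 89; 96 − 89 = 7
largest Fibonacci ≤ 7 is 5; 7 − 5 = 2
largest Fibonacci ≤ 2 is 2; 2 − 2 = 0
4510 = 4181 + 233 + 89 + 5 + 2, which has 5 terms.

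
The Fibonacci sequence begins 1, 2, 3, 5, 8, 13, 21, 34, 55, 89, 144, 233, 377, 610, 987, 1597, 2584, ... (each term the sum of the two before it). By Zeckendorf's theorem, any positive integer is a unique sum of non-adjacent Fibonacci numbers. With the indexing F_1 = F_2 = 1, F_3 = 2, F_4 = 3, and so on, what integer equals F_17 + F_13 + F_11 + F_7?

1932

F_17 + F_13 + F_11 + F_7 = 1597 + 233 + 89 + 13 = 1932.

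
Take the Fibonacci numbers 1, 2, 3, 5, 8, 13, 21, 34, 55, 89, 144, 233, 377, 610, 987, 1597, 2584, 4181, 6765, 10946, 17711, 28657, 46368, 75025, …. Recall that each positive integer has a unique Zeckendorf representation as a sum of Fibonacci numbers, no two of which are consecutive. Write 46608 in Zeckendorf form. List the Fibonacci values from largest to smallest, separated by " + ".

46368 + 233 + 5 + 2

46608: greatest Fibonacci not exceeding it is 46368, leaving 240
240: greatest Fibonacci not exceeding it is 233, leaving 7
7: greatest Fibonacci not exceeding it is 5, leaving 2
2: greatest Fibonacci not exceeding it is 2, leaving 0
So 46608 = 46368 + 233 + 5 + 2, with no two terms consecutive in the sequence.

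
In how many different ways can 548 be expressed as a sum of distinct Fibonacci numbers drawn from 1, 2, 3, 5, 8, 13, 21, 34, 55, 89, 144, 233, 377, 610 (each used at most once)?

16

548 = 377+144+21+5+1 = 377+144+21+3+2+1 = 377+144+13+8+5+1 = 377+89+55+21+5+1 = 377+144+13+8+3+2+1 = … (11 more), for 16 in all.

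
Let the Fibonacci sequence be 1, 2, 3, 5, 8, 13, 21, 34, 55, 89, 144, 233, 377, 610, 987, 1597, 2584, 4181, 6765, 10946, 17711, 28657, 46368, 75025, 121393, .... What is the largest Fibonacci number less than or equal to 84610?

75025 ≤ 84610 < 121393, so the largest Fibonacci number not exceeding 84610 is 75025.

75025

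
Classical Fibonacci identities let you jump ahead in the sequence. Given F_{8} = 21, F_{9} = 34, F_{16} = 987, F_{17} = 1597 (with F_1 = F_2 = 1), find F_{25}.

75025

By the addition formula F_{m+n} = F_m F_{n+1} + F_{m−1} F_n with m=9, n=16: F_{25} = 34·1597 + 21·987 = 54298 + 20727 = 75025.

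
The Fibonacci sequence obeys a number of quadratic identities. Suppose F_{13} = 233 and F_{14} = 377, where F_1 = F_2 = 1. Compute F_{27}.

By F_{2k+1} = F_k² + F_{k+1}²: F_{27} = 233² + 377² = 54289 + 142129 = 196418.

196418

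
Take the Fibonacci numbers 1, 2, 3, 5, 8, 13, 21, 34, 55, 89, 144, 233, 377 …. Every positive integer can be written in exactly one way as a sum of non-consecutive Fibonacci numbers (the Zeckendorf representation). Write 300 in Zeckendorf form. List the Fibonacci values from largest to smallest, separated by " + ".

233 + 55 + 8 + 3 + 1

Repeatedly subtract the largest Fibonacci number that fits:
subtract 233 from 300: 67 remains
subtract 55 from 67: 12 remains
subtract 8 from 12: 4 remains
subtract 3 from 4: 1 remains
subtract 1 from 1: 0 remains
So 300 = 233 + 55 + 8 + 3 + 1, with no two terms consecutive in the sequence.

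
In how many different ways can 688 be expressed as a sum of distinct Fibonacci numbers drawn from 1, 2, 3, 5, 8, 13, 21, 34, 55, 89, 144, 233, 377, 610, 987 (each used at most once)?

688 = 610+55+21+2 = 610+55+13+8+2 = 377+233+55+21+2 = 610+55+13+5+3+2 = … (11 more), for 15 in all.

15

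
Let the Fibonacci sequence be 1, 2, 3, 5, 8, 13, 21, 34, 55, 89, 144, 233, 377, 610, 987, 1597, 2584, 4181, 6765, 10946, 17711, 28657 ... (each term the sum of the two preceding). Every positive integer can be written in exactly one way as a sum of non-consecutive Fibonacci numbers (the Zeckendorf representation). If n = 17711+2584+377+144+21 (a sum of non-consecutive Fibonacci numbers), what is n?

20837

17711+2584+377+144+21 = 20837.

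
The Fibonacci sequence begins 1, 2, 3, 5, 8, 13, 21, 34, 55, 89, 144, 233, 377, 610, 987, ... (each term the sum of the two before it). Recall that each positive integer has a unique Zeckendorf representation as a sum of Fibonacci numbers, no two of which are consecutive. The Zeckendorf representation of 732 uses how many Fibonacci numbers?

6

732 − 610 = 122
122 − 89 = 33
33 − 21 = 12
12 − 8 = 4
4 − 3 = 1
1 − 1 = 0
732 = 610 + 89 + 21 + 8 + 3 + 1, which has 6 terms.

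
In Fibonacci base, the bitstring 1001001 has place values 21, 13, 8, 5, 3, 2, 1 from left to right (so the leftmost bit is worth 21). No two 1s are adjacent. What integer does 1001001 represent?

Summing the place values of the 1 bits: 21 + 5 + 1 = 27.

27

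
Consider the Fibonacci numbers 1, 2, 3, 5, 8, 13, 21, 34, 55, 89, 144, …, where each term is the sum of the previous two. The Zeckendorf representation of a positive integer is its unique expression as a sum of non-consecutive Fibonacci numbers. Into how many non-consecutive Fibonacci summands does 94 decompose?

Repeatedly subtract the largest Fibonacci number that fits:
94 − 89 = 5
5 − 5 = 0
94 = 89 + 5, which has 2 terms.

2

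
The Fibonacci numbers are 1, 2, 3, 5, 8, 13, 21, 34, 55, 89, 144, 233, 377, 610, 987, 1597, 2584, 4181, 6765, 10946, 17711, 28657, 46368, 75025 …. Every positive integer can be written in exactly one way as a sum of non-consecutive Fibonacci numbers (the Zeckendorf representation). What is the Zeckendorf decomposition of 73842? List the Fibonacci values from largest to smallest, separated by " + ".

46368 + 17711 + 6765 + 2584 + 377 + 34 + 3

Greedily peel off the largest Fibonacci term at each step:
take 46368 (≤ 73842); 73842 − 46368 = 27474
take 17711 (≤ 27474); 27474 − 17711 = 9763
take 6765 (≤ 9763); 9763 − 6765 = 2998
take 2584 (≤ 2998); 2998 − 2584 = 414
take 377 (≤ 414); 414 − 377 = 37
take 34 (≤ 37); 37 − 34 = 3
take 3 (≤ 3); 3 − 3 = 0
So 73842 = 46368 + 17711 + 6765 + 2584 + 377 + 34 + 3, with no two terms consecutive in the sequence.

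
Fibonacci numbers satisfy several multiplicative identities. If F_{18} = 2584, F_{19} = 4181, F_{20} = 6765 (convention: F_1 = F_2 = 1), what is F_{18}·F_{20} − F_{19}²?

2584·6765 − 4181² = 17480760 − 17480761 = -1. (Cassini's identity: F_{k−1}F_{k+1} − F_k² = (−1)^k.)

-1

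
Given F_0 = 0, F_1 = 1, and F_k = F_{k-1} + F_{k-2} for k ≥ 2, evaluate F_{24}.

46368

Iterating the recurrence up to F_{19} = 4181 and F_{18} = 2584:
F_{20} = F_{19} + F_{18} = 4181 + 2584 = 6765
F_{21} = F_{20} + F_{19} = 6765 + 4181 = 10946
F_{22} = F_{21} + F_{20} = 10946 + 6765 = 17711
F_{23} = F_{22} + F_{21} = 17711 + 10946 = 28657
F_{24} = F_{23} + F_{22} = 28657 + 17711 = 46368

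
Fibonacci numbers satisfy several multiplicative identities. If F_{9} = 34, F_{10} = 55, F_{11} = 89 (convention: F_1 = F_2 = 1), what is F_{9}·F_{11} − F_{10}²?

34·89 − 55² = 3026 − 3025 = 1. (Cassini's identity: F_{k−1}F_{k+1} − F_k² = (−1)^k.)

1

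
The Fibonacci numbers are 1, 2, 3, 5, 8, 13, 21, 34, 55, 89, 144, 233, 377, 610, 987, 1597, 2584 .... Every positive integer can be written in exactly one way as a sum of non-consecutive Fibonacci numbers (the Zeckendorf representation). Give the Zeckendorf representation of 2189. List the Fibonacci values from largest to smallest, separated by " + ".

1597 + 377 + 144 + 55 + 13 + 3

1597 ≤ 2189 < 2584, so take 1597; remainder 592
377 ≤ 592 < 610, so take 377; remainder 215
144 ≤ 215 < 233, so take 144; remainder 71
55 ≤ 71 < 89, so take 55; remainder 16
13 ≤ 16 < 21, so take 13; remainder 3
3 ≤ 3 < 5, so take 3; remainder 0
So 2189 = 1597 + 377 + 144 + 55 + 13 + 3, with no two terms consecutive in the sequence.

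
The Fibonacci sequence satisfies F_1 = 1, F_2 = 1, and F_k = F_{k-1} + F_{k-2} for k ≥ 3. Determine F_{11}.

Iterating the recurrence up to F_{7} = 13 and F_{6} = 8:
F_{8} = F_{7} + F_{6} = 13 + 8 = 21
F_{9} = F_{8} + F_{7} = 21 + 13 = 34
F_{10} = F_{9} + F_{8} = 34 + 21 = 55
F_{11} = F_{10} + F_{9} = 55 + 34 = 89

89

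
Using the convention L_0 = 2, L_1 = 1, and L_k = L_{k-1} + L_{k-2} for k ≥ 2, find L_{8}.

47

L_{2} = L_{1} + L_{0} = 1 + 2 = 3
L_{3} = L_{2} + L_{1} = 3 + 1 = 4
L_{4} = L_{3} + L_{2} = 4 + 3 = 7
L_{5} = L_{4} + L_{3} = 7 + 4 = 11
L_{6} = L_{5} + L_{4} = 11 + 7 = 18
L_{7} = L_{6} + L_{5} = 18 + 11 = 29
L_{8} = L_{7} + L_{6} = 29 + 18 = 47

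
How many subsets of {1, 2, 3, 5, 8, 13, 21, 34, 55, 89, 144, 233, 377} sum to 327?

12

327 = 233+89+5 = 233+89+3+2 = 233+55+34+5 = 233+55+34+3+2 = 233+55+21+13+5 = … (7 more), for 12 in all.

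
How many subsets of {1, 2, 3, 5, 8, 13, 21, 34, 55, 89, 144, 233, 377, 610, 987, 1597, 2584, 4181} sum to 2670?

17

Each representation comes from the Zeckendorf form by replacing some F_k with F_{k−1} + F_{k−2} where possible.
2670 = 2584+55+21+8+2 = 2584+55+21+5+3+2 = 1597+987+55+21+8+2 = … (14 more), for 17 in all.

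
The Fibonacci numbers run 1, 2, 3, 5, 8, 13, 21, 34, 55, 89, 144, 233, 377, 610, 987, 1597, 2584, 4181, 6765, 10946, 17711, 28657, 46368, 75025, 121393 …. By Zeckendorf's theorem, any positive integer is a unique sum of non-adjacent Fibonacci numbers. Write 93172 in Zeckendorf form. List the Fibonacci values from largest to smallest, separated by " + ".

take 75025 (≤ 93172); 93172 − 75025 = 18147
take 17711 (≤ 18147); 18147 − 17711 = 436
take 377 (≤ 436); 436 − 377 = 59
take 55 (≤ 59); 59 − 55 = 4
take 3 (≤ 4); 4 − 3 = 1
take 1 (≤ 1); 1 − 1 = 0
So 93172 = 75025 + 17711 + 377 + 55 + 3 + 1, with no two terms consecutive in the sequence.

75025 + 17711 + 377 + 55 + 3 + 1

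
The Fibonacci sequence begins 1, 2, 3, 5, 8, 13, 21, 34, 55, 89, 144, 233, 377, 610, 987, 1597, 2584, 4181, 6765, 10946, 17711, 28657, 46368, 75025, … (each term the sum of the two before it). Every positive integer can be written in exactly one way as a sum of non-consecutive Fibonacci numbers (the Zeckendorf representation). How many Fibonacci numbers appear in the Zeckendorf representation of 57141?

Repeatedly subtract the largest Fibonacci number that fits:
57141: greatest Fibonacci not exceeding it is 46368, leaving 10773
10773: greatest Fibonacci not exceeding it is 6765, leaving 4008
4008: greatest Fibonacci not exceeding it is 2584, leaving 1424
1424: greatest Fibonacci not exceeding it is 987, leaving 437
437: greatest Fibonacci not exceeding it is 377, leaving 60
60: greatest Fibonacci not exceeding it is 55, leaving 5
5: greatest Fibonacci not exceeding it is 5, leaving 0
57141 = 46368 + 6765 + 2584 + 987 + 377 + 55 + 5, which has 7 terms.

7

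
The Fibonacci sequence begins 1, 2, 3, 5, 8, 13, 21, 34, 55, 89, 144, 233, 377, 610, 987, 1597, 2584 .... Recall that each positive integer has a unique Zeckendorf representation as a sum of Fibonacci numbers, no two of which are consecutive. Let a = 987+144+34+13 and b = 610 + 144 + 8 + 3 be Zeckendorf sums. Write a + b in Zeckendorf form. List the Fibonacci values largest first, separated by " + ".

The two numbers are 1178 and 765, so their sum is 1943.
subtract 1597 from 1943: 346 remains
subtract 233 from 346: 113 remains
subtract 89 from 113: 24 remains
subtract 21 from 24: 3 remains
subtract 3 from 3: 0 remains

1597 + 233 + 89 + 21 + 3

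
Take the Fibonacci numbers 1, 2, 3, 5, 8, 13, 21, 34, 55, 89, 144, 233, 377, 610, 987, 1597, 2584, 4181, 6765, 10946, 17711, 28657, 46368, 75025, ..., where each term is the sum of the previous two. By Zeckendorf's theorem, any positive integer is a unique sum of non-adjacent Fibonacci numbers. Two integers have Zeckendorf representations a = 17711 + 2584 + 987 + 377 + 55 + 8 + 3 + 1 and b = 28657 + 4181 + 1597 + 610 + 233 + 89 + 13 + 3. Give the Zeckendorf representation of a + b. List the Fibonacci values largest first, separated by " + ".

The two numbers are 21726 and 35383, so their sum is 57109.
largest Fibonacci ≤ 57109 is 46368; 57109 − 46368 = 10741
largest Fibonacci ≤ 10741 is 6765; 10741 − 6765 = 3976
largest Fibonacci ≤ 3976 is 2584; 3976 − 2584 = 1392
largest Fibonacci ≤ 1392 is 987; 1392 − 987 = 405
largest Fibonacci ≤ 405 is 377; 405 − 377 = 28
largest Fibonacci ≤ 28 is 21; 28 − 21 = 7
largest Fibonacci ≤ 7 is 5; 7 − 5 = 2
largest Fibonacci ≤ 2 is 2; 2 − 2 = 0

46368 + 6765 + 2584 + 987 + 377 + 21 + 5 + 2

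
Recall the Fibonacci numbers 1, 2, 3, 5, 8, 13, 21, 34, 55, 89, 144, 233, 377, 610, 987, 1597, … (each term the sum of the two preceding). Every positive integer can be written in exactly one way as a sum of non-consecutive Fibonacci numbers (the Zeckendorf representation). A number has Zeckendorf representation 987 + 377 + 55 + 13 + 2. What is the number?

987 + 377 + 55 + 13 + 2 = 1434.

1434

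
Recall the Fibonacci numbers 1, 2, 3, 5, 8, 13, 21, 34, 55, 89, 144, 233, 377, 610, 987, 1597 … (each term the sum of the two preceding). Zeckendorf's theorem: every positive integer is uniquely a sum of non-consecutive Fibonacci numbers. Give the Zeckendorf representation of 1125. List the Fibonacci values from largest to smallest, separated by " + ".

987 + 89 + 34 + 13 + 2

Greedy algorithm:
subtract 987 from 1125: 138 remains
subtract 89 from 138: 49 remains
subtract 34 from 49: 15 remains
subtract 13 from 15: 2 remains
subtract 2 from 2: 0 remains
So 1125 = 987 + 89 + 34 + 13 + 2, with no two terms consecutive in the sequence.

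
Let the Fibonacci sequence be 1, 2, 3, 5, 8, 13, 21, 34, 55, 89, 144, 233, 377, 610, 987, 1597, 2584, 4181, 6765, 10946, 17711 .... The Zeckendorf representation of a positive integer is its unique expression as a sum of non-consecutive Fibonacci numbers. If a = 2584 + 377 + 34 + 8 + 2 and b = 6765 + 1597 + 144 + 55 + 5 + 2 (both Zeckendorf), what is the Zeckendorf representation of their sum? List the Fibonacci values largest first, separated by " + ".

The two numbers are 3005 and 8568, so their sum is 11573.
Greedy algorithm:
11573: greatest Fibonacci not exceeding it is 10946, leaving 627
627: greatest Fibonacci not exceeding it is 610, leaving 17
17: greatest Fibonacci not exceeding it is 13, leaving 4
4: greatest Fibonacci not exceeding it is 3, leaving 1
1: greatest Fibonacci not exceeding it is 1, leaving 0

10946 + 610 + 13 + 3 + 1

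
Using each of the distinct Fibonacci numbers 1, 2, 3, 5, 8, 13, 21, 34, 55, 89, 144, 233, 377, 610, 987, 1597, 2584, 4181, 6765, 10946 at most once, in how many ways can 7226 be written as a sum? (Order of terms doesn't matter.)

57

Each representation comes from the Zeckendorf form by replacing some F_k with F_{k−1} + F_{k−2} where possible.
7226 = 6765+377+55+21+8 = 6765+377+55+21+5+3 = 6765+233+144+55+21+8 = … (54 more), for 57 in all.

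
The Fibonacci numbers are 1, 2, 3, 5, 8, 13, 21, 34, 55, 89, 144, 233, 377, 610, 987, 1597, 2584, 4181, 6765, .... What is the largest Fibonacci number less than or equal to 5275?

4181

4181 ≤ 5275 < 6765, so the largest Fibonacci number not exceeding 5275 is 4181.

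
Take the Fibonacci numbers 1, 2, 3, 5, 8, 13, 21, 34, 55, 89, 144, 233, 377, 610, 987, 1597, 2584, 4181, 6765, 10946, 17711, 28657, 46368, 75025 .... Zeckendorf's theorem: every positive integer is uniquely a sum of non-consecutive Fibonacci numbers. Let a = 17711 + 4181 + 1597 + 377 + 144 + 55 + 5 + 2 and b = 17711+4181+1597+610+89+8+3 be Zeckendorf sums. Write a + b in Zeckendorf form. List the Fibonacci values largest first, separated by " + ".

46368 + 1597 + 233 + 55 + 13 + 5

The two numbers are 24072 and 24199, so their sum is 48271.
take 46368 (≤ 48271); 48271 − 46368 = 1903
take 1597 (≤ 1903); 1903 − 1597 = 306
take 233 (≤ 306); 306 − 233 = 73
take 55 (≤ 73); 73 − 55 = 18
take 13 (≤ 18); 18 − 13 = 5
take 5 (≤ 5); 5 − 5 = 0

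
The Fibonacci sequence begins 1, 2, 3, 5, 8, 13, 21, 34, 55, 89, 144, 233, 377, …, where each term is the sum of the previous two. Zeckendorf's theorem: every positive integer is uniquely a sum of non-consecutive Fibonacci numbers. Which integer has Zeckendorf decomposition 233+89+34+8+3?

367

233+89+34+8+3 = 367.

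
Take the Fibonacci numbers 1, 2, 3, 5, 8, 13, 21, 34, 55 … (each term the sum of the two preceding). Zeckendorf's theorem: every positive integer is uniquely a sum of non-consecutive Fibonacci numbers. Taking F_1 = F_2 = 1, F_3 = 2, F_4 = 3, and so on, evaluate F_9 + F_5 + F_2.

F_9 + F_5 + F_2 = 34 + 5 + 1 = 40.

40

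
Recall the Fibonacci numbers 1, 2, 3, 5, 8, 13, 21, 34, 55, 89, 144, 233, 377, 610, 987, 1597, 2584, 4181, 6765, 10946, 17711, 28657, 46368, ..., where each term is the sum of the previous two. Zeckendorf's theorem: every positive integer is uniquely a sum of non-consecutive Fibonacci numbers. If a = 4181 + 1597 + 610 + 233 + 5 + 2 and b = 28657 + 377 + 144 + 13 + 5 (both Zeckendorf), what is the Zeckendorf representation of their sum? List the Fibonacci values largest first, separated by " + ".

28657 + 6765 + 377 + 21 + 3 + 1

The two numbers are 6628 and 29196, so their sum is 35824.
Greedy algorithm:
35824: greatest Fibonacci not exceeding it is 28657, leaving 7167
7167: greatest Fibonacci not exceeding it is 6765, leaving 402
402: greatest Fibonacci not exceeding it is 377, leaving 25
25: greatest Fibonacci not exceeding it is 21, leaving 4
4: greatest Fibonacci not exceeding it is 3, leaving 1
1: greatest Fibonacci not exceeding it is 1, leaving 0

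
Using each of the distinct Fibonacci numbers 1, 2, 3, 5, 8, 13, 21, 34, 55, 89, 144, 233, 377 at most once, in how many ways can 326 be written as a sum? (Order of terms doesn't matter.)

7

Each representation comes from the Zeckendorf form by replacing some F_k with F_{k−1} + F_{k−2} where possible.
326 = 233+89+3+1 = 233+55+34+3+1 = 233+55+21+13+3+1 = 144+89+55+34+3+1 = … (3 more), for 7 in all.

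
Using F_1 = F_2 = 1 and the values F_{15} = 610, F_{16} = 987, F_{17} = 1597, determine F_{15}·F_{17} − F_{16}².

1

610·1597 − 987² = 974170 − 974169 = 1. (Cassini's identity: F_{k−1}F_{k+1} − F_k² = (−1)^k.)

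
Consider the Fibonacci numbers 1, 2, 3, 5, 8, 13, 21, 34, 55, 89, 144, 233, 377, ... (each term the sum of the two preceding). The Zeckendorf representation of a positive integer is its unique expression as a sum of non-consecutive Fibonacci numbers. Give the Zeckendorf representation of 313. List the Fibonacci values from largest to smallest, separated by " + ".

233 + 55 + 21 + 3 + 1

313 − 233 = 80
80 − 55 = 25
25 − 21 = 4
4 − 3 = 1
1 − 1 = 0
So 313 = 233 + 55 + 21 + 3 + 1, with no two terms consecutive in the sequence.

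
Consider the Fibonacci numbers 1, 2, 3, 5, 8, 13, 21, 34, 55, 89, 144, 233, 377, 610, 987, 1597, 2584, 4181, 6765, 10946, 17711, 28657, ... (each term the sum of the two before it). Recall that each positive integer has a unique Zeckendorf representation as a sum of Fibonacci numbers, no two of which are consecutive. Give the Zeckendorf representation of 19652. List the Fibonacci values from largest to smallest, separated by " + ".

17711 + 1597 + 233 + 89 + 21 + 1

Greedy algorithm:
subtract 17711 from 19652: 1941 remains
subtract 1597 from 1941: 344 remains
subtract 233 from 344: 111 remains
subtract 89 from 111: 22 remains
subtract 21 from 22: 1 remains
subtract 1 from 1: 0 remains
So 19652 = 17711 + 1597 + 233 + 89 + 21 + 1, with no two terms consecutive in the sequence.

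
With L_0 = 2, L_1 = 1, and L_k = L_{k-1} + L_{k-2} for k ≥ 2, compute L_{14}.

Iterating the recurrence up to L_{10} = 123 and L_{9} = 76:
L_{11} = L_{10} + L_{9} = 123 + 76 = 199
L_{12} = L_{11} + L_{10} = 199 + 123 = 322
L_{13} = L_{12} + L_{11} = 322 + 199 = 521
L_{14} = L_{13} + L_{12} = 521 + 322 = 843

843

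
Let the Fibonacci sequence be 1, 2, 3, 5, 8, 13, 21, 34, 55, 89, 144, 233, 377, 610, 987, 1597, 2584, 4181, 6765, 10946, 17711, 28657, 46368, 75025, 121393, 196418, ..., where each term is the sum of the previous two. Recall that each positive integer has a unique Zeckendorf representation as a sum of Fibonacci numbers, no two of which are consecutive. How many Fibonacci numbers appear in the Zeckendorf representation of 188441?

Greedily peel off the largest Fibonacci term at each step:
188441: greatest Fibonacci not exceeding it is 121393, leaving 67048
67048: greatest Fibonacci not exceeding it is 46368, leaving 20680
20680: greatest Fibonacci not exceeding it is 17711, leaving 2969
2969: greatest Fibonacci not exceeding it is 2584, leaving 385
385: greatest Fibonacci not exceeding it is 377, leaving 8
8: greatest Fibonacci not exceeding it is 8, leaving 0
188441 = 121393 + 46368 + 17711 + 2584 + 377 + 8, which has 6 terms.

6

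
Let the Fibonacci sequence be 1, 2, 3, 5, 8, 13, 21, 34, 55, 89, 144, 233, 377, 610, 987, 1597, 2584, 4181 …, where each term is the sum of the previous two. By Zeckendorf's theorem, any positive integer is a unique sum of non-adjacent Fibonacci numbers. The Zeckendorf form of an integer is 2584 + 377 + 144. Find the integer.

2584 + 377 + 144 = 3105.

3105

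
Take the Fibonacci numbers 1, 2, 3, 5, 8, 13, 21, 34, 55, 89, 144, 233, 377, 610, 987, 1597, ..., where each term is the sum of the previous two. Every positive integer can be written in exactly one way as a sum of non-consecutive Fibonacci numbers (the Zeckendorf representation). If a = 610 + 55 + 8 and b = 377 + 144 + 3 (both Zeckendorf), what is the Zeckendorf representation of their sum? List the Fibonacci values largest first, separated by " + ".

987 + 144 + 55 + 8 + 3

The two numbers are 673 and 524, so their sum is 1197.
987 ≤ 1197 < 1597, so take 987; remainder 210
144 ≤ 210 < 233, so take 144; remainder 66
55 ≤ 66 < 89, so take 55; remainder 11
8 ≤ 11 < 13, so take 8; remainder 3
3 ≤ 3 < 5, so take 3; remainder 0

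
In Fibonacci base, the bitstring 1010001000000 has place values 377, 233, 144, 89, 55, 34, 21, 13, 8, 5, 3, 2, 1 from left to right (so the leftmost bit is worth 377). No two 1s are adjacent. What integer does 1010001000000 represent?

542

Summing the place values of the 1 bits: 377 + 144 + 21 = 542.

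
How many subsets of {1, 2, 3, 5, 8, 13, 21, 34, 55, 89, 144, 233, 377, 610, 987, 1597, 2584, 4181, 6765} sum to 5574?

58

Starting from the Zeckendorf form and repeatedly splitting a term F_k into F_{k−1} + F_{k−2} (when neither is already used) reaches every representation.
5574 = 4181+987+377+21+8 = 4181+987+377+21+5+3 = 4181+987+233+144+21+8 = 4181+987+377+21+5+2+1 = … (54 more), for 58 in all.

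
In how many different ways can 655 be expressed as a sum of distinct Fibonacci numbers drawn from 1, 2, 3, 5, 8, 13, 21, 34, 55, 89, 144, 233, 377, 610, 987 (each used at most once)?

655 = 610+34+8+3 = 610+34+8+2+1 = 610+21+13+8+3 = … (18 more), for 21 in all.

21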